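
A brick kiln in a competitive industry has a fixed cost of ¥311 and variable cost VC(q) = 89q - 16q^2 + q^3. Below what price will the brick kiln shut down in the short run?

¥25 per unit

The shutdown price is the minimum of AVC. VC = 89q - 16q^2 + q^3, so AVC = 89 - 16q + q^2.
dAVC/dq = -16 + 2q = 0 gives q = 8. min AVC = 89 - 16·8 + 8^2 = 25.
For P < ¥25 the firm produces nothing.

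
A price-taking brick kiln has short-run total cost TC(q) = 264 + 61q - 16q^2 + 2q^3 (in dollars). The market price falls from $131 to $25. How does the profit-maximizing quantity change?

MC = 61 - 32q + 6q^2; the shutdown threshold is min AVC = $29 (at q = 4).
At P = $131 ≥ min AVC, set P = MC on the rising branch: q = 7.
At P = $25 < min AVC = $29, price no longer covers variable cost at any output, so the firm shuts down: q = 0.

Output falls from 7 to 0 (the firm shuts down)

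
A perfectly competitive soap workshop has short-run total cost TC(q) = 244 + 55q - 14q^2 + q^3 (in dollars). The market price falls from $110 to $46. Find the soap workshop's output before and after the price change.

Output falls from 11 to 9

AVC = 55 - 14q + q^2, minimized at q = 7 where min AVC = $6. MC = 55 - 28q + 3q^2.
At P = $110 ≥ min AVC, set P = MC on the rising branch: q = 11.
At P = $46 ≥ min AVC, set P = MC: q = 9. The firm stays open but cuts output.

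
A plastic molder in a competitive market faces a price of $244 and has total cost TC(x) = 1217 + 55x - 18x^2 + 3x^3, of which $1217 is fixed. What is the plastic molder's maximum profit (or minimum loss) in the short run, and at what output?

AVC = 55 - 18x + 3x^2; min AVC = $28 at x = 3. Since P = $244 ≥ min AVC, the firm produces.
With MC = 55 - 36x + 9x^2, P = MC on the upward-sloping part at x* = 7.
TR = 244·7 = 1708. TC = 1217 + 532 = 1749. Profit = 1708 − 1749 = -$41.
By producing, the firm covers all variable cost plus $1176 of fixed cost; shutting down would lose the full $1217.

Profit = -$41 at x = 7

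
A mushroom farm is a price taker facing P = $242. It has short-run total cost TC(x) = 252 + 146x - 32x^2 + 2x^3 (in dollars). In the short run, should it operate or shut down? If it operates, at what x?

Strip out fixed cost: VC = 146x - 32x^2 + 2x^3. Then AVC = 146 - 32x + 2x^2 and MC = 146 - 64x + 6x^2.
AVC is minimized where dAVC/dx = -32 + 4x = 0, at x = 8; min AVC = 146 - 32·8 + 2·8^2 = $18.
Since P = $242 ≥ min AVC = $18, price covers variable cost and the firm should produce.
Set P = MC: 242 = 146 - 64x + 6x^2 → -96 - 64x + 6x^2 = 0. The roots are x = -4/3 and x = 12; the profit-maximizing output is on the rising part of MC, so x* = 12.
Check: AVC at x = 12 is $50 ≤ P, so revenue covers variable cost.
Profit = P·x − TC = 242·12 − 852 = $2052.

Produce at x = 12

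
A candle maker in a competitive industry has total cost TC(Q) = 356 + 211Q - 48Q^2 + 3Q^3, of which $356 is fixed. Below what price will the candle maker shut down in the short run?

$19 per unit

Short-run supply begins at min AVC. From VC = 211Q - 48Q^2 + 3Q^3, AVC = 211 - 48Q + 3Q^2.
dAVC/dQ = -48 + 6Q = 0 gives Q = 8. min AVC = 211 - 48·8 + 3·8^2 = 19.
The firm shuts down for any P below $19.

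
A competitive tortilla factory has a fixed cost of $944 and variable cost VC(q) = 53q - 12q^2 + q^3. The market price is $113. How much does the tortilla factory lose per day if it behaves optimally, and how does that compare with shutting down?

Profit = -$144 at q = 10

AVC = 53 - 12q + q^2 has its minimum $17 at q = 6; price $113 clears that bar, so the firm operates.
MC = 53 - 24q + 3q^2. Setting P = MC and taking the root on the rising branch gives q* = 10.
TR = 113·10 = 1130. TC = 944 + 330 = 1274. Profit = 1130 − 1274 = -$144.
That loss of $144 beats the $944 the firm would lose by shutting down; producing recovers $800 of fixed cost.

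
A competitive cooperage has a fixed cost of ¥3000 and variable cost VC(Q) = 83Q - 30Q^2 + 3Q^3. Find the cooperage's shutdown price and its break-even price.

Shutdown price = ¥8; break-even price = ¥383

Shutdown price = min AVC. AVC = 83 - 30Q + 3Q^2, with vertex at Q = 5 and minimum ¥8.
ATC = 3000/Q + 83 - 30Q + 3Q^2. Setting dATC/dQ = −3000/Q^2 − 30 + 6Q = 0 gives Q = 10 (since 6·10^3 − 30·10^2 = 3000).
min ATC = 3000/10 + 83 − 30·10 + 3·10^2 = ¥383. That is the break-even price.
For ¥8 ≤ P < ¥383 the firm produces at a loss; below ¥8 it shuts down.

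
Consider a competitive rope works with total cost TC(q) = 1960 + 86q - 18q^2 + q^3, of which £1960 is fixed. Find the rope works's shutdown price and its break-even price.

Shutdown price = min AVC. AVC = 86 - 18q + q^2, with vertex at q = 9 and minimum £5.
ATC = 1960/q + 86 - 18q + q^2. Setting dATC/dq = −1960/q^2 − 18 + 2q = 0 gives q = 14 (since 2·14^3 − 18·14^2 = 1960).
min ATC = 1960/14 + 86 − 18·14 + 14^2 = £170. That is the break-even price.
For £5 ≤ P < £170 the firm produces at a loss; below £5 it shuts down.

Shutdown price = £5; break-even price = £170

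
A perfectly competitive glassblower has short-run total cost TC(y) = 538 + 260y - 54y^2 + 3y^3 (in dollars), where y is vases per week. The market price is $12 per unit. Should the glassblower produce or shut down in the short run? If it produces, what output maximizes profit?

Shut down

Strip out fixed cost: VC = 260y - 54y^2 + 3y^3. Then AVC = 260 - 54y + 3y^2 and MC = 260 - 108y + 9y^2.
AVC is minimized where dAVC/dy = -54 + 6y = 0, at y = 9; min AVC = 260 - 54·9 + 3·9^2 = $17.
With P < min AVC ($12 < $17), every unit sold adds to the loss.
Shutting down limits the loss to fixed cost, $538.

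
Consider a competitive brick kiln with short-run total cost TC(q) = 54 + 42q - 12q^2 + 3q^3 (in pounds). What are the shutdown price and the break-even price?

Shutdown price = min AVC. AVC = 42 - 12q + 3q^2, with vertex at q = 2 and minimum £30.
ATC = 54/q + 42 - 12q + 3q^2. Setting dATC/dq = −54/q^2 − 12 + 6q = 0 gives q = 3 (since 6·3^3 − 12·3^2 = 54).
min ATC = 54/3 + 42 − 12·3 + 3·3^2 = £51. That is the break-even price.
For £30 ≤ P < £51 the firm produces at a loss; below £30 it shuts down.

Shutdown price = £30; break-even price = £51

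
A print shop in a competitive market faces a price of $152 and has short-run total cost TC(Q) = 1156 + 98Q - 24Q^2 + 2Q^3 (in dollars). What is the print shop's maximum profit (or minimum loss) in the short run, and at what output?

Profit = -$184 at Q = 9

AVC = 98 - 24Q + 2Q^2; min AVC = $26 at Q = 6. Since P = $152 ≥ min AVC, the firm produces.
MC = 98 - 48Q + 6Q^2. Setting P = MC and taking the root on the rising branch gives Q* = 9.
TR = 152·9 = 1368. TC = 1156 + 396 = 1552. Profit = 1368 − 1552 = -$184.
By producing, the firm covers all variable cost plus $972 of fixed cost; shutting down would lose the full $1156.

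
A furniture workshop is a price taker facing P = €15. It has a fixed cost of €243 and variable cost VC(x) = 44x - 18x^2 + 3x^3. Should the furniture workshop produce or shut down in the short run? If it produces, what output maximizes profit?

Variable cost is VC = 44x - 18x^2 + 3x^3, so AVC = VC/x = 44 - 18x + 3x^2 and MC = dTC/dx = 44 - 36x + 9x^2.
AVC hits its minimum where MC = AVC, at x = 3, giving min AVC = 44 - 18·3 + 3·3^2 = €17.
With P < min AVC (€15 < €17), every unit sold adds to the loss.
Shutting down limits the loss to fixed cost, €243.

Shut down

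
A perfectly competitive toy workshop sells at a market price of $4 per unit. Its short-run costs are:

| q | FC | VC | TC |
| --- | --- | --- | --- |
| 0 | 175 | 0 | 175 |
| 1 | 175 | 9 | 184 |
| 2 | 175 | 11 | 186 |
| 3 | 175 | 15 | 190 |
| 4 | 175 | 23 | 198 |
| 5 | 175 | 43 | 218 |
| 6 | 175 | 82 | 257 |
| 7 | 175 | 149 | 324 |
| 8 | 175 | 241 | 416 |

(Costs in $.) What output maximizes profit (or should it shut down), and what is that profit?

q = 0 (shut down); profit = -$175

Tabulate TR − TC: q=0: -175; q=1: -180; q=2: -178; q=3: -178; q=4: -182; q=5: -198; q=6: -233; q=7: -296; q=8: -384.
Profit is highest at q = 0. Equivalently, the lowest AVC in the table is 15/3 ≈ $5 at q = 3, and P = $4 falls below it — price never covers variable cost, so the firm shuts down and loses only its fixed cost.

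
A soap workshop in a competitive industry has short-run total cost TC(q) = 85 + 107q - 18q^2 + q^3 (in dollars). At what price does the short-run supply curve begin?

Short-run supply begins at min AVC. From VC = 107q - 18q^2 + q^3, AVC = 107 - 18q + q^2.
At the minimum of AVC, MC = AVC. MC = 107 - 36q + 3q^2; setting MC = AVC gives 2q^2 - 18q = 0, so q = 9. min AVC = 26.
For P < $26 the firm produces nothing.

$26 per unit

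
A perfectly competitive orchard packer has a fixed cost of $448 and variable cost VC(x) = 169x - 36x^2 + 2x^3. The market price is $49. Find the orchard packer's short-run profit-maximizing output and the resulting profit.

Profit = -$48 at x = 10

AVC = 169 - 36x + 2x^2 has its minimum $7 at x = 9; price $49 clears that bar, so the firm operates.
With MC = 169 - 72x + 6x^2, P = MC on the upward-sloping part at x* = 10.
TR = 49·10 = 490. TC = 448 + 90 = 538. Profit = 490 − 538 = -$48.
By producing, the firm covers all variable cost plus $400 of fixed cost; shutting down would lose the full $448.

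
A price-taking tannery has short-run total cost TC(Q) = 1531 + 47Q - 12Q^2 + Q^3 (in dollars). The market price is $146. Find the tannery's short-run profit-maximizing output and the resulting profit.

AVC = 47 - 12Q + Q^2 has its minimum $11 at Q = 6; price $146 clears that bar, so the firm operates.
MC = 47 - 24Q + 3Q^2. Setting P = MC and taking the root on the rising branch gives Q* = 11.
TR = 146·11 = 1606. TC = 1531 + 396 = 1927. Profit = 1606 − 1927 = -$321.
By producing, the firm covers all variable cost plus $1210 of fixed cost; shutting down would lose the full $1531.

Profit = -$321 at Q = 11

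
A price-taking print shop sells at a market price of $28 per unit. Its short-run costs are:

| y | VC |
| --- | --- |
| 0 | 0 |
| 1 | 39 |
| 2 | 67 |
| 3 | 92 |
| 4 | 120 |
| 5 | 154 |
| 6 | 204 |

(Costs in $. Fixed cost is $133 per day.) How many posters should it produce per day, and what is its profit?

Profit at each row (π = 28y − TC): y=0: -133; y=1: -144; y=2: -144; y=3: -141; y=4: -141; y=5: -147; y=6: -169.
Profit is highest at y = 0. Equivalently, the lowest AVC in the table is 120/4 ≈ $30 at y = 4, and P = $28 falls below it — price never covers variable cost, so the firm shuts down and loses only its fixed cost.

y = 0 (shut down); profit = -$133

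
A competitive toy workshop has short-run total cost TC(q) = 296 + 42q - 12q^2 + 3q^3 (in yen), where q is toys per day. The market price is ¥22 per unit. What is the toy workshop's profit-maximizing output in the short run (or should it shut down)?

Strip out fixed cost: VC = 42q - 12q^2 + 3q^3. Then AVC = 42 - 12q + 3q^2 and MC = 42 - 24q + 9q^2.
The AVC parabola has its vertex at q = 12/6 = 2, where AVC = 42 - 12·2 + 3·2^2 = ¥30.
Since P = ¥22 < min AVC = ¥30, price fails to cover variable cost at any output.
Shutting down limits the loss to fixed cost, ¥296.

Shut down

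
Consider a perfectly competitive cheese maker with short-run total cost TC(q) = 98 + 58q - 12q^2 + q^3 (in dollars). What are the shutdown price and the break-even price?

AVC = 58 - 12q + q^2; minimized at q = 6, giving min AVC = $22. That is the shutdown price.
ATC = 98/q + 58 - 12q + q^2. Setting dATC/dq = −98/q^2 − 12 + 2q = 0 gives q = 7 (since 2·7^3 − 12·7^2 = 98).
min ATC = 98/7 + 58 − 12·7 + 7^2 = $37. That is the break-even price.
For $22 ≤ P < $37 the firm produces at a loss; below $22 it shuts down.

Shutdown price = $22; break-even price = $37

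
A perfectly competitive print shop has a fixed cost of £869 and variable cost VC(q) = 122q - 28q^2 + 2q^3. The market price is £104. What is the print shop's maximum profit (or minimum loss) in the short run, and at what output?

AVC = 122 - 28q + 2q^2; min AVC = £24 at q = 7. Since P = £104 ≥ min AVC, the firm produces.
With MC = 122 - 56q + 6q^2, P = MC on the upward-sloping part at q* = 9.
TR = 104·9 = 936. TC = 869 + 288 = 1157. Profit = 936 − 1157 = -£221.
That loss of £221 beats the £869 the firm would lose by shutting down; producing recovers £648 of fixed cost.

Profit = -£221 at q = 9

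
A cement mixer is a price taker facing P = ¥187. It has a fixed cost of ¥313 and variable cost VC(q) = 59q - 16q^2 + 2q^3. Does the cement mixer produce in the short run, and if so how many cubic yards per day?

From TC, MC = TC'(q) = 59 - 32q + 6q^2 and AVC = VC/q = 59 - 16q + 2q^2.
AVC hits its minimum where MC = AVC, at q = 4, giving min AVC = 59 - 16·4 + 2·4^2 = ¥27.
Because ¥187 ≥ ¥27, revenue can cover variable cost; the firm operates.
Solving P = MC: -128 - 32q + 6q^2 = 0 ⇒ q = -8/3 or 8. On the upward-sloping branch, q* = 8.
Check: AVC at q = 8 is ¥59 ≤ P, so revenue covers variable cost.
Profit = P·q − TC = 187·8 − 785 = ¥711.

Produce at q = 8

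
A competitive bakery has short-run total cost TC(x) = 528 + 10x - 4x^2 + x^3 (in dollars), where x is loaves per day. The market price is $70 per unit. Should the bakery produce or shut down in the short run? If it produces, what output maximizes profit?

From TC, MC = TC'(x) = 10 - 8x + 3x^2 and AVC = VC/x = 10 - 4x + x^2.
The AVC parabola has its vertex at x = 4/2 = 2, where AVC = 10 - 4·2 + 2^2 = $6.
P = $70 exceeds min AVC = $6, so the firm stays open.
Solving P = MC: -60 - 8x + 3x^2 = 0 ⇒ x = -10/3 or 6. On the upward-sloping branch, x* = 6.
Check: AVC at x = 6 is $22 ≤ P, so revenue covers variable cost.
Profit = P·x − TC = 70·6 − 660 = -$240, a loss, but smaller than the $528 fixed cost the firm would lose by shutting down.

Produce at x = 6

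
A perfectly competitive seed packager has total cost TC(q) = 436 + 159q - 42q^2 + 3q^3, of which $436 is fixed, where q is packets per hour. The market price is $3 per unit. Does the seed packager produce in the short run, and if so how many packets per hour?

Shut down

Variable cost is VC = 159q - 42q^2 + 3q^3, so AVC = VC/q = 159 - 42q + 3q^2 and MC = dTC/dq = 159 - 84q + 9q^2.
AVC is minimized where dAVC/dq = -42 + 6q = 0, at q = 7; min AVC = 159 - 42·7 + 3·7^2 = $12.
P = $3 lies below min AVC = $12; no output level covers variable cost.
Shutting down limits the loss to fixed cost, $436.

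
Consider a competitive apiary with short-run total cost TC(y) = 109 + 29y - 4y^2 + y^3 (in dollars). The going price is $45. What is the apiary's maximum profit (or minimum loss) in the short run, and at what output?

AVC = 29 - 4y + y^2; min AVC = $25 at y = 2. Since P = $45 ≥ min AVC, the firm produces.
MC = 29 - 8y + 3y^2. Setting P = MC and taking the root on the rising branch gives y* = 4.
TR = 45·4 = 180. TC = 109 + 116 = 225. Profit = 180 − 225 = -$45.
Shutting down would mean losing the fixed cost of $109, so operating at a loss of $45 is better by $64.

Profit = -$45 at y = 4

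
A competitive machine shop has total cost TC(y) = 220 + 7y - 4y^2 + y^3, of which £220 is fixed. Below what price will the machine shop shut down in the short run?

£3 per unit

Short-run supply begins at min AVC. From VC = 7y - 4y^2 + y^3, AVC = 7 - 4y + y^2.
At the minimum of AVC, MC = AVC. MC = 7 - 8y + 3y^2; setting MC = AVC gives 2y^2 - 4y = 0, so y = 2. min AVC = 3.
The firm shuts down for any P below £3.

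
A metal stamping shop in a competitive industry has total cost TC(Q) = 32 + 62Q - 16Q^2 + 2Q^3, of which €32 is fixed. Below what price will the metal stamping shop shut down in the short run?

The shutdown price is the minimum of AVC. VC = 62Q - 16Q^2 + 2Q^3, so AVC = 62 - 16Q + 2Q^2.
dAVC/dQ = -16 + 4Q = 0 gives Q = 4. min AVC = 62 - 16·4 + 2·4^2 = 30.
So the shutdown price is €30.

€30 per unit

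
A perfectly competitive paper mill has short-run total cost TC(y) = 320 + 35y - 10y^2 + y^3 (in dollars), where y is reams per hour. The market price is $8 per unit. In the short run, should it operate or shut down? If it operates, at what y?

From TC, MC = TC'(y) = 35 - 20y + 3y^2 and AVC = VC/y = 35 - 10y + y^2.
AVC hits its minimum where MC = AVC, at y = 5, giving min AVC = 35 - 10·5 + 5^2 = $10.
With P < min AVC ($8 < $10), every unit sold adds to the loss.
The firm minimizes its loss by shutting down and losing only its fixed cost of $320.

Shut down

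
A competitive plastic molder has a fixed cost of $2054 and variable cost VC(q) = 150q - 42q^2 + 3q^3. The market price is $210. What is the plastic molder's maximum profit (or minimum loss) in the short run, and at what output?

Profit = -$254 at q = 10

AVC = 150 - 42q + 3q^2; min AVC = $3 at q = 7. Since P = $210 ≥ min AVC, the firm produces.
MC = 150 - 84q + 9q^2. Setting P = MC and taking the root on the rising branch gives q* = 10.
TR = 210·10 = 2100. TC = 2054 + 300 = 2354. Profit = 2100 − 2354 = -$254.
Shutting down would mean losing the fixed cost of $2054, so operating at a loss of $254 is better by $1800.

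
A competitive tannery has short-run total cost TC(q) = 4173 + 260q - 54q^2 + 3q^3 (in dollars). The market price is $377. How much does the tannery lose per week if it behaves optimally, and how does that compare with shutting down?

AVC = 260 - 54q + 3q^2; min AVC = $17 at q = 9. Since P = $377 ≥ min AVC, the firm produces.
MC = 260 - 108q + 9q^2. Setting P = MC and taking the root on the rising branch gives q* = 13.
TR = 377·13 = 4901. TC = 4173 + 845 = 5018. Profit = 4901 − 5018 = -$117.
By producing, the firm covers all variable cost plus $4056 of fixed cost; shutting down would lose the full $4173.

Profit = -$117 at q = 13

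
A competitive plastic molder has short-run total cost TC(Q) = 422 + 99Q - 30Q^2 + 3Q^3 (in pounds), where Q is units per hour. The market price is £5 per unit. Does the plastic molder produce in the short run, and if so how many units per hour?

Shut down

From TC, MC = TC'(Q) = 99 - 60Q + 9Q^2 and AVC = VC/Q = 99 - 30Q + 3Q^2.
AVC hits its minimum where MC = AVC, at Q = 5, giving min AVC = 99 - 30·5 + 3·5^2 = £24.
P = £5 lies below min AVC = £24; no output level covers variable cost.
Shutting down limits the loss to fixed cost, £422.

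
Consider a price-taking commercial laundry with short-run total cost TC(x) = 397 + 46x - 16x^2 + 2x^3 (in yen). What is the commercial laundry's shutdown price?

The firm shuts down when price falls below the minimum of average variable cost. AVC = VC/x = 46 - 16x + 2x^2.
At the minimum of AVC, MC = AVC. MC = 46 - 32x + 6x^2; setting MC = AVC gives 4x^2 - 16x = 0, so x = 4. min AVC = 14.
So the shutdown price is ¥14.

¥14 per unit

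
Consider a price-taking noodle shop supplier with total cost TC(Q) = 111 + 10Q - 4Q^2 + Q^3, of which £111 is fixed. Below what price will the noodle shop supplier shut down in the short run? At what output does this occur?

Short-run supply begins at min AVC. From VC = 10Q - 4Q^2 + Q^3, AVC = 10 - 4Q + Q^2.
dAVC/dQ = -4 + 2Q = 0 gives Q = 2. min AVC = 10 - 4·2 + 2^2 = 6.
For P < £6 the firm produces nothing.

£6 per unit, at Q = 2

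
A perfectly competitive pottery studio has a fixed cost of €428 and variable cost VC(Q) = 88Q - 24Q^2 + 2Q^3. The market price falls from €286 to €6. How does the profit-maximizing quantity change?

Output falls from 11 to 0 (the firm shuts down)

MC = 88 - 48Q + 6Q^2; the shutdown threshold is min AVC = €16 (at Q = 6).
At P = €286 ≥ min AVC, set P = MC on the rising branch: Q = 11.
At P = €6 < min AVC = €16, price no longer covers variable cost at any output, so the firm shuts down: Q = 0.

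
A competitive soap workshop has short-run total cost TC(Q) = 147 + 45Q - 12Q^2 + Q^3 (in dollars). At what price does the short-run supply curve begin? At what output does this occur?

$9 per unit, at Q = 6

Short-run supply begins at min AVC. From VC = 45Q - 12Q^2 + Q^3, AVC = 45 - 12Q + Q^2.
At the minimum of AVC, MC = AVC. MC = 45 - 24Q + 3Q^2; setting MC = AVC gives 2Q^2 - 12Q = 0, so Q = 6. min AVC = 9.
So the shutdown price is $9.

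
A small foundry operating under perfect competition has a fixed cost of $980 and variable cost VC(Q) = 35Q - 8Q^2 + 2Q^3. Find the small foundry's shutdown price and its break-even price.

AVC = 35 - 8Q + 2Q^2; minimized at Q = 2, giving min AVC = $27. That is the shutdown price.
ATC = 980/Q + 35 - 8Q + 2Q^2. Setting dATC/dQ = −980/Q^2 − 8 + 4Q = 0 gives Q = 7 (since 4·7^3 − 8·7^2 = 980).
min ATC = 980/7 + 35 − 8·7 + 2·7^2 = $217. That is the break-even price.
Between these two prices the firm operates at a loss; above $217 it earns a profit.

Shutdown price = $27; break-even price = $217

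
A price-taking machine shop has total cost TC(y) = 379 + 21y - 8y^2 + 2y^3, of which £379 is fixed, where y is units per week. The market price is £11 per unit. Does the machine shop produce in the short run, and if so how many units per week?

Strip out fixed cost: VC = 21y - 8y^2 + 2y^3. Then AVC = 21 - 8y + 2y^2 and MC = 21 - 16y + 6y^2.
AVC is minimized where dAVC/dy = -8 + 4y = 0, at y = 2; min AVC = 21 - 8·2 + 2·2^2 = £13.
P = £11 lies below min AVC = £13; no output level covers variable cost.
Best response: produce nothing and absorb the £379 fixed cost.

Shut down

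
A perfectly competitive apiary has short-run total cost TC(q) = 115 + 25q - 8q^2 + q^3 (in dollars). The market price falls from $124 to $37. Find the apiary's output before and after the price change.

Output falls from 9 to 6

MC = 25 - 16q + 3q^2; the shutdown threshold is min AVC = $9 (at q = 4).
With P = $124 above the shutdown price, P = MC gives q = 9.
At P = $37 ≥ min AVC, set P = MC: q = 6. The firm stays open but cuts output.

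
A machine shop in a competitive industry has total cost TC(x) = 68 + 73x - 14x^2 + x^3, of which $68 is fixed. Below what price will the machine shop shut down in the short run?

The firm shuts down when price falls below the minimum of average variable cost. AVC = VC/x = 73 - 14x + x^2.
dAVC/dx = -14 + 2x = 0 gives x = 7. min AVC = 73 - 14·7 + 7^2 = 24.
So the shutdown price is $24.

$24 per unit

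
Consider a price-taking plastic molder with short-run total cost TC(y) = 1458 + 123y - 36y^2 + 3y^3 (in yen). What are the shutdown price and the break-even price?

Shutdown price = ¥15; break-even price = ¥204

AVC = 123 - 36y + 3y^2; minimized at y = 6, giving min AVC = ¥15. That is the shutdown price.
ATC = 1458/y + 123 - 36y + 3y^2. Setting dATC/dy = −1458/y^2 − 36 + 6y = 0 gives y = 9 (since 6·9^3 − 36·9^2 = 1458).
min ATC = 1458/9 + 123 − 36·9 + 3·9^2 = ¥204. That is the break-even price.
Between these two prices the firm operates at a loss; above ¥204 it earns a profit.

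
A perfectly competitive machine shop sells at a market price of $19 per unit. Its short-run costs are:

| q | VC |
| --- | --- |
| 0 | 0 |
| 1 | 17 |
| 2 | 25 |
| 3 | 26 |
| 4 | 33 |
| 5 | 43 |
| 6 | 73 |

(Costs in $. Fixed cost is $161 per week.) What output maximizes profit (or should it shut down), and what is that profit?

q = 5; profit = -$109

Tabulate TR − TC: q=0: -161; q=1: -159; q=2: -148; q=3: -130; q=4: -118; q=5: -109; q=6: -120.
Profit is maximized at q = 5. AVC there is 43/5 = $8.60 ≤ P, so producing beats shutting down (which would give -$161).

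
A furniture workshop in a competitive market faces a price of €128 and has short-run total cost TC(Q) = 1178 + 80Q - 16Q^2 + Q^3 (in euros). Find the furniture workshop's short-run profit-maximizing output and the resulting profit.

AVC = 80 - 16Q + Q^2 has its minimum €16 at Q = 8; price €128 clears that bar, so the firm operates.
With MC = 80 - 32Q + 3Q^2, P = MC on the upward-sloping part at Q* = 12.
TR = 128·12 = 1536. TC = 1178 + 384 = 1562. Profit = 1536 − 1562 = -€26.
By producing, the firm covers all variable cost plus €1152 of fixed cost; shutting down would lose the full €1178.

Profit = -€26 at Q = 12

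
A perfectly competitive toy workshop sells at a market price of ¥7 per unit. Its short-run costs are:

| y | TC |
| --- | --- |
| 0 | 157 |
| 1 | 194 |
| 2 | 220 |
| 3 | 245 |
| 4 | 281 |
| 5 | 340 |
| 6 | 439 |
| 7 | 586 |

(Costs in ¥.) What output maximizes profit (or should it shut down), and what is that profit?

Compute π = P·y − TC at each output: y=0: -157; y=1: -187; y=2: -206; y=3: -224; y=4: -253; y=5: -305; y=6: -397; y=7: -537.
Profit is highest at y = 0. Equivalently, the lowest AVC in the table is 88/3 ≈ ¥29.33 at y = 3, and P = ¥7 falls below it — price never covers variable cost, so the firm shuts down and loses only its fixed cost.

y = 0 (shut down); profit = -¥157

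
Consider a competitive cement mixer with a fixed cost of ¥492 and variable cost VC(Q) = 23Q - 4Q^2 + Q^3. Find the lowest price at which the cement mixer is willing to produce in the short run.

Short-run supply begins at min AVC. From VC = 23Q - 4Q^2 + Q^3, AVC = 23 - 4Q + Q^2.
dAVC/dQ = -4 + 2Q = 0 gives Q = 2. min AVC = 23 - 4·2 + 2^2 = 19.
For P < ¥19 the firm produces nothing.

¥19 per unit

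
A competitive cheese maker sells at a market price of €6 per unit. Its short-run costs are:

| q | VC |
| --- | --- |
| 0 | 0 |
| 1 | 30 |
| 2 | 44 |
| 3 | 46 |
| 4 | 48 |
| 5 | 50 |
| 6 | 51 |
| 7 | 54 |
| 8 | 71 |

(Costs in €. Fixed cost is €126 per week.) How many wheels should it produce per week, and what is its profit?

Compute π = P·q − TC at each output: q=0: -126; q=1: -150; q=2: -158; q=3: -154; q=4: -150; q=5: -146; q=6: -141; q=7: -138; q=8: -149.
Profit is highest at q = 0. Equivalently, the lowest AVC in the table is 54/7 ≈ €7.71 at q = 7, and P = €6 falls below it — price never covers variable cost, so the firm shuts down and loses only its fixed cost.

q = 0 (shut down); profit = -€126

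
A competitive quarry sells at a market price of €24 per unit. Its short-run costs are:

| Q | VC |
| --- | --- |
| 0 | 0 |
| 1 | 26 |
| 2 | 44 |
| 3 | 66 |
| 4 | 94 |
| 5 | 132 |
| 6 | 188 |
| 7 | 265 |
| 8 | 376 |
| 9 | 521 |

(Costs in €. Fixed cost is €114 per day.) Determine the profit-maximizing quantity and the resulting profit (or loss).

Profit at each row (π = 24Q − TC): Q=0: -114; Q=1: -116; Q=2: -110; Q=3: -108; Q=4: -112; Q=5: -126; Q=6: -158; Q=7: -211; Q=8: -298; Q=9: -419.
Profit is maximized at Q = 3. AVC there is 66/3 = €22 ≤ P, so producing beats shutting down (which would give -€114).

Q = 3; profit = -€108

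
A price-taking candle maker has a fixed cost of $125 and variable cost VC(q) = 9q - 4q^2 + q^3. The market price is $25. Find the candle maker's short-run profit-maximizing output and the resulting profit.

AVC = 9 - 4q + q^2; min AVC = $5 at q = 2. Since P = $25 ≥ min AVC, the firm produces.
MC = 9 - 8q + 3q^2. Setting P = MC and taking the root on the rising branch gives q* = 4.
TR = 25·4 = 100. TC = 125 + 36 = 161. Profit = 100 − 161 = -$61.
Shutting down would mean losing the fixed cost of $125, so operating at a loss of $61 is better by $64.

Profit = -$61 at q = 4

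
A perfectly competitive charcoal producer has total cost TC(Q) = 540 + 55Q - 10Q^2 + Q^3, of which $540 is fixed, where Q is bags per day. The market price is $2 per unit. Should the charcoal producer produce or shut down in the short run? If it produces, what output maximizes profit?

From TC, MC = TC'(Q) = 55 - 20Q + 3Q^2 and AVC = VC/Q = 55 - 10Q + Q^2.
AVC is minimized where dAVC/dQ = -10 + 2Q = 0, at Q = 5; min AVC = 55 - 10·5 + 5^2 = $30.
Since P = $2 < min AVC = $30, price fails to cover variable cost at any output.
Best response: produce nothing and absorb the $540 fixed cost.

Shut down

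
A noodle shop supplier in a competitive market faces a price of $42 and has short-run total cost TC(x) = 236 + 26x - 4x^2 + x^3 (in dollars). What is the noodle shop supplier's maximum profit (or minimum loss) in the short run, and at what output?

Profit = -$172 at x = 4

AVC = 26 - 4x + x^2; min AVC = $22 at x = 2. Since P = $42 ≥ min AVC, the firm produces.
With MC = 26 - 8x + 3x^2, P = MC on the upward-sloping part at x* = 4.
TR = 42·4 = 168. TC = 236 + 104 = 340. Profit = 168 − 340 = -$172.
That loss of $172 beats the $236 the firm would lose by shutting down; producing recovers $64 of fixed cost.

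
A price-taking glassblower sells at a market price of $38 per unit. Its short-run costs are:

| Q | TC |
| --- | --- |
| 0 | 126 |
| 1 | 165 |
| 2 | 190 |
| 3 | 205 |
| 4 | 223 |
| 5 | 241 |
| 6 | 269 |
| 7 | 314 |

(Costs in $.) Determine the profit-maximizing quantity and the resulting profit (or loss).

Q = 6; profit = -$41

Compute π = P·Q − TC at each output: Q=0: -126; Q=1: -127; Q=2: -114; Q=3: -91; Q=4: -71; Q=5: -51; Q=6: -41; Q=7: -48.
Profit is maximized at Q = 6. AVC there is 143/6 = $23.83 ≤ P, so producing beats shutting down (which would give -$126).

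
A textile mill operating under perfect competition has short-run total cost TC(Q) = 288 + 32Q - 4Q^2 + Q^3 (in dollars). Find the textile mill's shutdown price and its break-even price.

Shutdown price = $28; break-even price = $92

AVC = 32 - 4Q + Q^2; minimized at Q = 2, giving min AVC = $28. That is the shutdown price.
ATC = 288/Q + 32 - 4Q + Q^2. Setting dATC/dQ = −288/Q^2 − 4 + 2Q = 0 gives Q = 6 (since 2·6^3 − 4·6^2 = 288).
min ATC = 288/6 + 32 − 4·6 + 6^2 = $92. That is the break-even price.
Between these two prices the firm operates at a loss; above $92 it earns a profit.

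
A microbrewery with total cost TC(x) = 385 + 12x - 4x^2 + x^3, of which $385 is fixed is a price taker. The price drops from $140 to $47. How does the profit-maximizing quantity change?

Output falls from 8 to 5

MC = 12 - 8x + 3x^2; the shutdown threshold is min AVC = $8 (at x = 2).
At P = $140 ≥ min AVC, set P = MC on the rising branch: x = 8.
At P = $47 ≥ min AVC, set P = MC: x = 5. The firm stays open but cuts output.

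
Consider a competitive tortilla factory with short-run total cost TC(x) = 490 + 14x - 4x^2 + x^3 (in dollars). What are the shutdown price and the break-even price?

Shutdown price = min AVC. AVC = 14 - 4x + x^2, with vertex at x = 2 and minimum $10.
ATC = 490/x + 14 - 4x + x^2. Setting dATC/dx = −490/x^2 − 4 + 2x = 0 gives x = 7 (since 2·7^3 − 4·7^2 = 490).
min ATC = 490/7 + 14 − 4·7 + 7^2 = $105. That is the break-even price.
Between these two prices the firm operates at a loss; above $105 it earns a profit.

Shutdown price = $10; break-even price = $105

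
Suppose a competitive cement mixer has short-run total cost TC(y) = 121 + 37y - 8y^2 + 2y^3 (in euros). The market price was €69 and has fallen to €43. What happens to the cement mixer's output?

Output falls from 4 to 3

MC = 37 - 16y + 6y^2; the shutdown threshold is min AVC = €29 (at y = 2).
At P = €69 ≥ min AVC, set P = MC on the rising branch: y = 4.
At P = €43 ≥ min AVC, set P = MC: y = 3. The firm stays open but cuts output.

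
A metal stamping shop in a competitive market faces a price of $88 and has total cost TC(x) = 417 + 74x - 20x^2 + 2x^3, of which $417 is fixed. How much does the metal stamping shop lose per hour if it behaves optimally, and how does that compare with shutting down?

AVC = 74 - 20x + 2x^2; min AVC = $24 at x = 5. Since P = $88 ≥ min AVC, the firm produces.
With MC = 74 - 40x + 6x^2, P = MC on the upward-sloping part at x* = 7.
TR = 88·7 = 616. TC = 417 + 224 = 641. Profit = 616 − 641 = -$25.
That loss of $25 beats the $417 the firm would lose by shutting down; producing recovers $392 of fixed cost.

Profit = -$25 at x = 7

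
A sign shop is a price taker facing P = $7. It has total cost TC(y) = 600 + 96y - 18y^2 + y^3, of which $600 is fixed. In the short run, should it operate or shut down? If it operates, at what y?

Variable cost is VC = 96y - 18y^2 + y^3, so AVC = VC/y = 96 - 18y + y^2 and MC = dTC/dy = 96 - 36y + 3y^2.
AVC hits its minimum where MC = AVC, at y = 9, giving min AVC = 96 - 18·9 + 9^2 = $15.
P = $7 lies below min AVC = $15; no output level covers variable cost.
Shutting down limits the loss to fixed cost, $600.

Shut down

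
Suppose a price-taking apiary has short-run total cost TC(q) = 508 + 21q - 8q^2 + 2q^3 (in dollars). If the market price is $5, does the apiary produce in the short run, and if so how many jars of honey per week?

Shut down

Strip out fixed cost: VC = 21q - 8q^2 + 2q^3. Then AVC = 21 - 8q + 2q^2 and MC = 21 - 16q + 6q^2.
AVC hits its minimum where MC = AVC, at q = 2, giving min AVC = 21 - 8·2 + 2·2^2 = $13.
P = $5 lies below min AVC = $13; no output level covers variable cost.
The firm minimizes its loss by shutting down and losing only its fixed cost of $508.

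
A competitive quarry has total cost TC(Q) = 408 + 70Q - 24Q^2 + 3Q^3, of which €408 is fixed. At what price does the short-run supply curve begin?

€22 per unit

Short-run supply begins at min AVC. From VC = 70Q - 24Q^2 + 3Q^3, AVC = 70 - 24Q + 3Q^2.
At the minimum of AVC, MC = AVC. MC = 70 - 48Q + 9Q^2; setting MC = AVC gives 6Q^2 - 24Q = 0, so Q = 4. min AVC = 22.
So the shutdown price is €22.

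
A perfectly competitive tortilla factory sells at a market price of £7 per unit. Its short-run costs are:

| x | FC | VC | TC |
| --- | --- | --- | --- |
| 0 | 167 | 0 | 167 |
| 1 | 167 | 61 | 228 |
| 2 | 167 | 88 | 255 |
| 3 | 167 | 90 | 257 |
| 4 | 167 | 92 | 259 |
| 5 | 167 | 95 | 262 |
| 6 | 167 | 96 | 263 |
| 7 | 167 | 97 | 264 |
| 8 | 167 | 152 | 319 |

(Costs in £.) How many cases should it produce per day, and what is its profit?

Compute π = P·x − TC at each output: x=0: -167; x=1: -221; x=2: -241; x=3: -236; x=4: -231; x=5: -227; x=6: -221; x=7: -215; x=8: -263.
Profit is highest at x = 0. Equivalently, the lowest AVC in the table is 97/7 ≈ £13.86 at x = 7, and P = £7 falls below it — price never covers variable cost, so the firm shuts down and loses only its fixed cost.

x = 0 (shut down); profit = -£167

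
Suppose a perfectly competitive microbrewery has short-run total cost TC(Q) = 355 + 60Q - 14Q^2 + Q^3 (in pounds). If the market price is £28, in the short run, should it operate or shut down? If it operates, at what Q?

From TC, MC = TC'(Q) = 60 - 28Q + 3Q^2 and AVC = VC/Q = 60 - 14Q + Q^2.
The AVC parabola has its vertex at Q = 14/2 = 7, where AVC = 60 - 14·7 + 7^2 = £11.
P = £28 exceeds min AVC = £11, so the firm stays open.
P = MC gives 32 - 28Q + 3Q^2 = 0, with roots 4/3 and 8. Take the larger (rising MC): Q* = 8.
Check: AVC at Q = 8 is £12 ≤ P, so revenue covers variable cost.
Profit = P·Q − TC = 28·8 − 451 = -£227, a loss, but smaller than the £355 fixed cost the firm would lose by shutting down.

Produce at Q = 8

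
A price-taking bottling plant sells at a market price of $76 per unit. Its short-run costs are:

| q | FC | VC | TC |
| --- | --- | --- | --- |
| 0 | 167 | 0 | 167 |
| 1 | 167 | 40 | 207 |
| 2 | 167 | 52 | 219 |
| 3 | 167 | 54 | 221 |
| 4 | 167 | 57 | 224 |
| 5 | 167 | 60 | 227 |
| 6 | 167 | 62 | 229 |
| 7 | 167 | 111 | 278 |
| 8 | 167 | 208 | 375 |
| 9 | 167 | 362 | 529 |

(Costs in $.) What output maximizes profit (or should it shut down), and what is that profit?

q = 7; profit = $254

Profit at each row (π = 76q − TC): q=0: -167; q=1: -131; q=2: -67; q=3: 7; q=4: 80; q=5: 153; q=6: 227; q=7: 254; q=8: 233; q=9: 155.
Profit is maximized at q = 7. AVC there is 111/7 = $15.86 ≤ P, so producing beats shutting down (which would give -$167).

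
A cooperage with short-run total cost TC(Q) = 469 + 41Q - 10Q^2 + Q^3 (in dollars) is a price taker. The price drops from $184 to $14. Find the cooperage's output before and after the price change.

AVC = 41 - 10Q + Q^2, minimized at Q = 5 where min AVC = $16. MC = 41 - 20Q + 3Q^2.
With P = $184 above the shutdown price, P = MC gives Q = 11.
At P = $14 < min AVC = $16, price no longer covers variable cost at any output, so the firm shuts down: Q = 0.

Output falls from 11 to 0 (the firm shuts down)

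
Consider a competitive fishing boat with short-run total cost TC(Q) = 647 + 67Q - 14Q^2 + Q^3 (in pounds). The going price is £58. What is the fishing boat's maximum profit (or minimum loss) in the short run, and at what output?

AVC = 67 - 14Q + Q^2; min AVC = £18 at Q = 7. Since P = £58 ≥ min AVC, the firm produces.
With MC = 67 - 28Q + 3Q^2, P = MC on the upward-sloping part at Q* = 9.
TR = 58·9 = 522. TC = 647 + 198 = 845. Profit = 522 − 845 = -£323.
Shutting down would mean losing the fixed cost of £647, so operating at a loss of £323 is better by £324.

Profit = -£323 at Q = 9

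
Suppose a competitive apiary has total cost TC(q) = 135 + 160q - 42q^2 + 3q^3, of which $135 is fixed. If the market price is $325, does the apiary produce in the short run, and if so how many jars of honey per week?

Strip out fixed cost: VC = 160q - 42q^2 + 3q^3. Then AVC = 160 - 42q + 3q^2 and MC = 160 - 84q + 9q^2.
AVC hits its minimum where MC = AVC, at q = 7, giving min AVC = 160 - 42·7 + 3·7^2 = $13.
Because $325 ≥ $13, revenue can cover variable cost; the firm operates.
P = MC gives -165 - 84q + 9q^2 = 0, with roots -5/3 and 11. Take the larger (rising MC): q* = 11.
Check: AVC at q = 11 is $61 ≤ P, so revenue covers variable cost.
Profit = P·q − TC = 325·11 − 806 = $2769.

Produce at q = 11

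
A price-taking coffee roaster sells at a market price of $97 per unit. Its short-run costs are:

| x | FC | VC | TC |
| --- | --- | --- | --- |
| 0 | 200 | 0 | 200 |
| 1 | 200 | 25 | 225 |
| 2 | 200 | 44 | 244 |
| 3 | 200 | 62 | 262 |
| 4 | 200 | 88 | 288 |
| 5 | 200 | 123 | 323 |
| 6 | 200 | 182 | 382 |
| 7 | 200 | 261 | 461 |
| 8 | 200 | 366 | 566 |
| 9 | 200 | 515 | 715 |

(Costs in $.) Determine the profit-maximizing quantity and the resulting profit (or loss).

Profit at each row (π = 97x − TC): x=0: -200; x=1: -128; x=2: -50; x=3: 29; x=4: 100; x=5: 162; x=6: 200; x=7: 218; x=8: 210; x=9: 158.
Profit is maximized at x = 7. AVC there is 261/7 = $37.29 ≤ P, so producing beats shutting down (which would give -$200).

x = 7; profit = $218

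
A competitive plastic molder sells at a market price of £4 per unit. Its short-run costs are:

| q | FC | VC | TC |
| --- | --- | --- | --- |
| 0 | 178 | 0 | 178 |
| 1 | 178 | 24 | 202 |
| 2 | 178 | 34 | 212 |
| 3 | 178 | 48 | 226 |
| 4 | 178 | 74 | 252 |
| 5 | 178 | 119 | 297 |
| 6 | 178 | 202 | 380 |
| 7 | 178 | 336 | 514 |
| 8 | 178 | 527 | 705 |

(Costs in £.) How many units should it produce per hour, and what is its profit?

q = 0 (shut down); profit = -£178

Compute π = P·q − TC at each output: q=0: -178; q=1: -198; q=2: -204; q=3: -214; q=4: -236; q=5: -277; q=6: -356; q=7: -486; q=8: -673.
Profit is highest at q = 0. Equivalently, the lowest AVC in the table is 48/3 ≈ £16 at q = 3, and P = £4 falls below it — price never covers variable cost, so the firm shuts down and loses only its fixed cost.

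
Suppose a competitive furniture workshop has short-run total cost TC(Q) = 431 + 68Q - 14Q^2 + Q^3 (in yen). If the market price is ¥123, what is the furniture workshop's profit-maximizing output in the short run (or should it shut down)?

Produce at Q = 11

Strip out fixed cost: VC = 68Q - 14Q^2 + Q^3. Then AVC = 68 - 14Q + Q^2 and MC = 68 - 28Q + 3Q^2.
AVC hits its minimum where MC = AVC, at Q = 7, giving min AVC = 68 - 14·7 + 7^2 = ¥19.
Because ¥123 ≥ ¥19, revenue can cover variable cost; the firm operates.
Set P = MC: 123 = 68 - 28Q + 3Q^2 → -55 - 28Q + 3Q^2 = 0. The roots are Q = -5/3 and Q = 11; the profit-maximizing output is on the rising part of MC, so Q* = 11.
Check: AVC at Q = 11 is ¥35 ≤ P, so revenue covers variable cost.
Profit = P·Q − TC = 123·11 − 816 = ¥537.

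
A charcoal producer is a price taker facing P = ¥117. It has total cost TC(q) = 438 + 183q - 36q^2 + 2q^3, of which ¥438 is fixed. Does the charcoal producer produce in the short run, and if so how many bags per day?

Variable cost is VC = 183q - 36q^2 + 2q^3, so AVC = VC/q = 183 - 36q + 2q^2 and MC = dTC/dq = 183 - 72q + 6q^2.
AVC hits its minimum where MC = AVC, at q = 9, giving min AVC = 183 - 36·9 + 2·9^2 = ¥21.
Because ¥117 ≥ ¥21, revenue can cover variable cost; the firm operates.
Set P = MC: 117 = 183 - 72q + 6q^2 → 66 - 72q + 6q^2 = 0. The roots are q = 1 and q = 11; the profit-maximizing output is on the rising part of MC, so q* = 11.
Check: AVC at q = 11 is ¥29 ≤ P, so revenue covers variable cost.
Profit = P·q − TC = 117·11 − 757 = ¥530.

Produce at q = 11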